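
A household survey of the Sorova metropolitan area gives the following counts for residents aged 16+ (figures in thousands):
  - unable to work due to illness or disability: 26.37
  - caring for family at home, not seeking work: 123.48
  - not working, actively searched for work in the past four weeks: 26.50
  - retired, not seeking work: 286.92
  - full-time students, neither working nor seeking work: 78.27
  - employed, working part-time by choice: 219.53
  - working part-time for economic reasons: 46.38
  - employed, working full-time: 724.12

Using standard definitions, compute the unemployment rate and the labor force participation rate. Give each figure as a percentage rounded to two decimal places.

Employed = 219.53 + 46.38 + 724.12 = 990.03 thousand (anyone who worked, including part-time for economic reasons, counts as employed).
Unemployed = 26.50 thousand.
Labor force = 990.03 + 26.50 = 1,016.53 thousand.
Not in labor force = 26.37 + 123.48 + 286.92 + 78.27 = 515.04 thousand (those not working and not actively searching are outside the labor force).
Civilian working-age population = 1,016.53 + 515.04 = 1,531.57 thousand.
Unemployment rate = 26.50 / 1,016.53 = 2.61%.
Labor force participation rate = 1,016.53 / 1,531.57 = 66.37%.

Unemployment rate ≈ 2.61%; labor force participation rate ≈ 66.37%.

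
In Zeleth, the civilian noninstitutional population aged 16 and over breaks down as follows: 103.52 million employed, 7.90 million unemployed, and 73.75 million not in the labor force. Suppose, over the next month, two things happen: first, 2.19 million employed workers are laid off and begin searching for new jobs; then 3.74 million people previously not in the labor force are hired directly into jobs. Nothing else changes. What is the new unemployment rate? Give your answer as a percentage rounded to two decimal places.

Initially, labor force = 103.52 + 7.90 = 111.42 million, so u = 7.90/111.42 = 7.09%.
After the first change, employed falls and unemployed rises by 2.19; labor force unchanged → E = 101.33, U = 10.09, labor force = 111.42 million.
After the second change, employed and labor force both rise by 3.74; unemployed unchanged → E = 105.07, U = 10.09, labor force = 115.16 million.
New unemployment rate = 10.09 / 115.16 = 8.76%.

New unemployment rate ≈ 8.76%.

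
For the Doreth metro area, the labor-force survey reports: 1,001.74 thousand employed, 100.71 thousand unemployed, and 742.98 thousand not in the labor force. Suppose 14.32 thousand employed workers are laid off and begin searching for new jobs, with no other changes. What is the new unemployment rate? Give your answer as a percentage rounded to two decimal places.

New unemployment rate ≈ 10.43%.

Initially, labor force = 1,001.74 + 100.71 = 1,102.45 thousand, so u = 100.71/1,102.45 = 9.14%.
After the change, employed falls and unemployed rises by 14.32; labor force unchanged → E = 987.42, U = 115.03, labor force = 1,102.45 thousand.
New unemployment rate = 115.03 / 1,102.45 = 10.43%.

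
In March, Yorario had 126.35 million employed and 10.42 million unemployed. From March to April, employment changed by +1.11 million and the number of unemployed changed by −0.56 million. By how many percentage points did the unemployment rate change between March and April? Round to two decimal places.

The unemployment rate changed by −0.44 percentage points.

March: labor force = 126.35 + 10.42 = 136.77; u = 10.42/136.77 = 7.62%.
April: labor force = 127.46 + 9.86 = 137.32; u = 9.86/137.32 = 7.18%.
Change = 7.18% − 7.62% = −0.44 pp.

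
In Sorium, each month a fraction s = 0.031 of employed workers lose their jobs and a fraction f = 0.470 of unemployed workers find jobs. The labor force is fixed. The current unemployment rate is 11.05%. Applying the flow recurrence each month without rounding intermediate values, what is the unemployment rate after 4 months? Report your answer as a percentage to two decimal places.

With a fixed labor force, u_{t+1} = u_t + s·(1−u_t) − f·u_t = u_t·(1−s−f) + s.
Here 1−s−f = 0.499 and s = 0.031.
u_1 = 0.110500 × 0.499 + 0.031 = 0.086140.
u_2 = 0.086140 × 0.499 + 0.031 = 0.073984.
u_3 = 0.073984 × 0.499 + 0.031 = 0.067918.
u_4 = 0.067918 × 0.499 + 0.031 = 0.064891.

Unemployment rate after four months ≈ 6.49%.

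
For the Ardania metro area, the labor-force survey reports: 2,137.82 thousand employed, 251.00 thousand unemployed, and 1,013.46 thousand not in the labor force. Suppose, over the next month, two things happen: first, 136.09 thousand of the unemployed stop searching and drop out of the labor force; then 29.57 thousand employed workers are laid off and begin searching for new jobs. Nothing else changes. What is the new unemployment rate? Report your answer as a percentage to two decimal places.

Initially, labor force = 2,137.82 + 251.00 = 2,388.82 thousand, so u = 251.00/2,388.82 = 10.51%.
After the first change, unemployed and labor force both fall by 136.09 → E = 2,137.82, U = 114.91, labor force = 2,252.73 thousand.
After the second change, employed falls and unemployed rises by 29.57; labor force unchanged → E = 2,108.25, U = 144.48, labor force = 2,252.73 thousand.
New unemployment rate = 144.48 / 2,252.73 = 6.41%.

New unemployment rate ≈ 6.41%.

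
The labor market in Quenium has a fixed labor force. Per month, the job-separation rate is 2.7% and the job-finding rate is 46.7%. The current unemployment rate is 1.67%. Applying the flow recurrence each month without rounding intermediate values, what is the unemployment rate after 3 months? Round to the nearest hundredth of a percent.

With a fixed labor force, u_{t+1} = u_t + s·(1−u_t) − f·u_t = u_t·(1−s−f) + s.
Here 1−s−f = 0.506 and s = 0.027.
u_1 = 0.016700 × 0.506 + 0.027 = 0.035450.
u_2 = 0.035450 × 0.506 + 0.027 = 0.044938.
u_3 = 0.044938 × 0.506 + 0.027 = 0.049739.

Unemployment rate after three months ≈ 4.97%.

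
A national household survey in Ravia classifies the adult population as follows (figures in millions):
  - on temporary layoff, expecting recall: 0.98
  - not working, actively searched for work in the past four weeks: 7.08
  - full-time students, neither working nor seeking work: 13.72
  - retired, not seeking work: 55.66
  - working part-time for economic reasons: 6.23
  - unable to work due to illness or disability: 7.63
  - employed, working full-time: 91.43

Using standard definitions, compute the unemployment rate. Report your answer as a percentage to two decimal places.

Unemployment rate ≈ 7.62%.

Employed = 6.23 + 91.43 = 97.66 million (anyone who worked, including part-time for economic reasons, counts as employed).
Unemployed = 0.98 + 7.08 = 8.06 million (jobless and actively searching, or on temporary layoff).
Labor force = 97.66 + 8.06 = 105.72 million.
Unemployment rate = 8.06 / 105.72 = 7.62%.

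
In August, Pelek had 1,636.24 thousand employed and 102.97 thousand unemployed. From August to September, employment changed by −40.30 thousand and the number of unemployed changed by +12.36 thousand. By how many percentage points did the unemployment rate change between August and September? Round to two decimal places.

August: labor force = 1,636.24 + 102.97 = 1,739.21; u = 102.97/1,739.21 = 5.92%.
September: labor force = 1,595.94 + 115.33 = 1,711.27; u = 115.33/1,711.27 = 6.74%.
Change = 6.74% − 5.92% = +0.82 pp.

The unemployment rate changed by +0.82 percentage points.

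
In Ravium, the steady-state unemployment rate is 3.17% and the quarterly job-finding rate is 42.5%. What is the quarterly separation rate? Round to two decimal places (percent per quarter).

From u* = s/(s+f): s = u·f/(1−u).
s = 0.0317 × 42.5 / (1 − 0.0317) = 1.3473 / 0.9683 ≈ 1.39% per quarter.

Separation rate ≈ 1.39% per quarter.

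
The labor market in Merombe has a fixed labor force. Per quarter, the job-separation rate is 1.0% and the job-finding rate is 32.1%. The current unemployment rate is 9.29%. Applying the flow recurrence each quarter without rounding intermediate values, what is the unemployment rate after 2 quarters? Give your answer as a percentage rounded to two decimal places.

Unemployment rate after two quarters ≈ 5.83%.

With a fixed labor force, u_{t+1} = u_t + s·(1−u_t) − f·u_t = u_t·(1−s−f) + s.
Here 1−s−f = 0.669 and s = 0.010.
u_1 = 0.092900 × 0.669 + 0.010 = 0.072150.
u_2 = 0.072150 × 0.669 + 0.010 = 0.058268.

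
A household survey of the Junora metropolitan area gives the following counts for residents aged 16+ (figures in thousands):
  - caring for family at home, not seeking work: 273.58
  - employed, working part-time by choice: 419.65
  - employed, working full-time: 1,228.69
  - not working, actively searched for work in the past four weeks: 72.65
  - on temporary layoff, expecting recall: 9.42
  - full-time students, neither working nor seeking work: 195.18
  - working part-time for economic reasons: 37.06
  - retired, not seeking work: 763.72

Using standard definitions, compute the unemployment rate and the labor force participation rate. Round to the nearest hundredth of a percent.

Unemployment rate ≈ 4.64%; labor force participation rate ≈ 58.92%.

Employed = 419.65 + 1,228.69 + 37.06 = 1,685.40 thousand (anyone who worked, including part-time for economic reasons, counts as employed).
Unemployed = 72.65 + 9.42 = 82.07 thousand (jobless and actively searching, or on temporary layoff).
Labor force = 1,685.40 + 82.07 = 1,767.47 thousand.
Not in labor force = 273.58 + 195.18 + 763.72 = 1,232.48 thousand (those not working and not actively searching are outside the labor force).
Civilian working-age population = 1,767.47 + 1,232.48 = 2,999.95 thousand.
Unemployment rate = 82.07 / 1,767.47 = 4.64%.
Labor force participation rate = 1,767.47 / 2,999.95 = 58.92%.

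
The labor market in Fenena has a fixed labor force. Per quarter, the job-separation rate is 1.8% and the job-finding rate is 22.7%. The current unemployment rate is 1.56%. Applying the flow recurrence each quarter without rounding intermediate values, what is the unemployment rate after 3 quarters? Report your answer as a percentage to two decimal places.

Unemployment rate after three quarters ≈ 4.86%.

With a fixed labor force, u_{t+1} = u_t + s·(1−u_t) − f·u_t = u_t·(1−s−f) + s.
Here 1−s−f = 0.755 and s = 0.018.
u_1 = 0.015600 × 0.755 + 0.018 = 0.029778.
u_2 = 0.029778 × 0.755 + 0.018 = 0.040482.
u_3 = 0.040482 × 0.755 + 0.018 = 0.048564.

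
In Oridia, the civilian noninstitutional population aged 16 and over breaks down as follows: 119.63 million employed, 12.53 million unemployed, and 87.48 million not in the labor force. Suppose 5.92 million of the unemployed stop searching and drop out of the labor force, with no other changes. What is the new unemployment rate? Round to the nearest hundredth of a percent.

New unemployment rate ≈ 5.24%.

Initially, labor force = 119.63 + 12.53 = 132.16 million, so u = 12.53/132.16 = 9.48%.
After the change, unemployed and labor force both fall by 5.92 → E = 119.63, U = 6.61, labor force = 126.24 million.
New unemployment rate = 6.61 / 126.24 = 5.24%.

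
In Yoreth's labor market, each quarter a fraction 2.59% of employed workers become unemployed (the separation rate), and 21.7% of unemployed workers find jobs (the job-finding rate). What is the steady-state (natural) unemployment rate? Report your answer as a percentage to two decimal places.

At steady state the flows balance: s·E = f·U, so U/(E+U) = s/(s+f).
u* = 2.59 / (2.59 + 21.7) = 2.59 / 24.29 = 10.66%.

Steady-state unemployment rate ≈ 10.66%.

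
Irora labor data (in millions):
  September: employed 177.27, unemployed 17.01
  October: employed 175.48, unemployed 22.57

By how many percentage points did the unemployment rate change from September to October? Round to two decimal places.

The unemployment rate changed by +2.64 percentage points.

September: labor force = 177.27 + 17.01 = 194.28; u = 17.01/194.28 = 8.76%.
October: labor force = 175.48 + 22.57 = 198.05; u = 22.57/198.05 = 11.40%.
Change = 11.40% − 8.76% = +2.64 pp.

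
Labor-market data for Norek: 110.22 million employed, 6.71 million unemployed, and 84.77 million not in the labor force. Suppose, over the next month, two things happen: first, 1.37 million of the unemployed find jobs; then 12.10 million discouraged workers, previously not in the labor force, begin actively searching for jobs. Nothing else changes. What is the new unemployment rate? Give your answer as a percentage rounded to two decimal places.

Initially, labor force = 110.22 + 6.71 = 116.93 million, so u = 6.71/116.93 = 5.74%.
After the first change, unemployed falls and employed rises by 1.37; labor force unchanged → E = 111.59, U = 5.34, labor force = 116.93 million.
After the second change, unemployed and labor force both rise by 12.10 → E = 111.59, U = 17.44, labor force = 129.03 million.
New unemployment rate = 17.44 / 129.03 = 13.52%.

New unemployment rate ≈ 13.52%.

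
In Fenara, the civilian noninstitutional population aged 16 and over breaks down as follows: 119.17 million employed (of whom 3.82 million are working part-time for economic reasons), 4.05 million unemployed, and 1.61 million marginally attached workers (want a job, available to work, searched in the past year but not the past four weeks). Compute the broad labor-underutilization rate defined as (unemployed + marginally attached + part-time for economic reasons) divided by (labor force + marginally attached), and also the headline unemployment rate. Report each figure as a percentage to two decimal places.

Labor force = 119.17 + 4.05 = 123.22 million.
Numerator = 4.05 + 1.61 + 3.82 = 9.48 million.
Denominator = 123.22 + 1.61 = 124.83 million.
Broad rate = 9.48 / 124.83 = 7.59%.
Headline unemployment rate = 4.05 / 123.22 = 3.29%.

Broad underutilization rate ≈ 7.59%; headline unemployment rate ≈ 3.29%.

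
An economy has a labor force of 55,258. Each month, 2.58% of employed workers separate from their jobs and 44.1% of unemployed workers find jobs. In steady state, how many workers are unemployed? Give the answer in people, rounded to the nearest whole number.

About 3,054 are unemployed in steady state.

Steady-state unemployment rate u* = s/(s+f) = 2.58/(2.58+44.1) = 0.055270.
Unemployed = u* × labor force = 0.055270 × 55,258 ≈ 3,054.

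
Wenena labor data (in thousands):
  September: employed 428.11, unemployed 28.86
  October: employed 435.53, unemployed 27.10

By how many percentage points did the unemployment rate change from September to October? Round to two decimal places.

September: labor force = 428.11 + 28.86 = 456.97; u = 28.86/456.97 = 6.32%.
October: labor force = 435.53 + 27.10 = 462.63; u = 27.10/462.63 = 5.86%.
Change = 5.86% − 6.32% = −0.46 pp.

The unemployment rate changed by −0.46 percentage points.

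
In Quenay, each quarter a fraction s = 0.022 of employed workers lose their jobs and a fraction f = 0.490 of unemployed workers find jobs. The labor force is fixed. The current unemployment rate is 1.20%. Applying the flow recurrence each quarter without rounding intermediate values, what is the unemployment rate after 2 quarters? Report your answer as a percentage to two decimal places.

Unemployment rate after two quarters ≈ 3.56%.

With a fixed labor force, u_{t+1} = u_t + s·(1−u_t) − f·u_t = u_t·(1−s−f) + s.
Here 1−s−f = 0.488 and s = 0.022.
u_1 = 0.012000 × 0.488 + 0.022 = 0.027856.
u_2 = 0.027856 × 0.488 + 0.022 = 0.035594.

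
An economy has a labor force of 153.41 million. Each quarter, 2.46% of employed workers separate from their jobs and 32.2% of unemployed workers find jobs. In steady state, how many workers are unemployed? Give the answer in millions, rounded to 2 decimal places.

About 10.89 million are unemployed in steady state.

Steady-state unemployment rate u* = s/(s+f) = 2.46/(2.46+32.2) = 0.070975.
Unemployed = u* × labor force = 0.070975 × 153.41 ≈ 10.89 million.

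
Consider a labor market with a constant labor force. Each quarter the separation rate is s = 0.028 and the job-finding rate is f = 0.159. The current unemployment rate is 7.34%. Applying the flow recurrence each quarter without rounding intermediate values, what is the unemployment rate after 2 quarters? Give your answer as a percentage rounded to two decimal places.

Unemployment rate after two quarters ≈ 9.93%.

With a fixed labor force, u_{t+1} = u_t + s·(1−u_t) − f·u_t = u_t·(1−s−f) + s.
Here 1−s−f = 0.813 and s = 0.028.
u_1 = 0.073400 × 0.813 + 0.028 = 0.087674.
u_2 = 0.087674 × 0.813 + 0.028 = 0.099279.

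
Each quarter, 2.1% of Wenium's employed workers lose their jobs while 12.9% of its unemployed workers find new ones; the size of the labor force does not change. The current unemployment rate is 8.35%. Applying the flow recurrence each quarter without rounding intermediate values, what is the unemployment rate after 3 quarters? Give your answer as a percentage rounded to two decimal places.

Unemployment rate after three quarters ≈ 10.53%.

With a fixed labor force, u_{t+1} = u_t + s·(1−u_t) − f·u_t = u_t·(1−s−f) + s.
Here 1−s−f = 0.850 and s = 0.021.
u_1 = 0.083500 × 0.850 + 0.021 = 0.091975.
u_2 = 0.091975 × 0.850 + 0.021 = 0.099179.
u_3 = 0.099179 × 0.850 + 0.021 = 0.105302.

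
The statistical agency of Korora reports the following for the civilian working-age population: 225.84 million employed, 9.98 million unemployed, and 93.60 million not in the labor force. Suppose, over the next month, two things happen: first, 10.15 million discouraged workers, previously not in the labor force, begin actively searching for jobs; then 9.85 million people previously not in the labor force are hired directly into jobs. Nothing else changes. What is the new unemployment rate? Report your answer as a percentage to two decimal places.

Initially, labor force = 225.84 + 9.98 = 235.82 million, so u = 9.98/235.82 = 4.23%.
After the first change, unemployed and labor force both rise by 10.15 → E = 225.84, U = 20.13, labor force = 245.97 million.
After the second change, employed and labor force both rise by 9.85; unemployed unchanged → E = 235.69, U = 20.13, labor force = 255.82 million.
New unemployment rate = 20.13 / 255.82 = 7.87%.

New unemployment rate ≈ 7.87%.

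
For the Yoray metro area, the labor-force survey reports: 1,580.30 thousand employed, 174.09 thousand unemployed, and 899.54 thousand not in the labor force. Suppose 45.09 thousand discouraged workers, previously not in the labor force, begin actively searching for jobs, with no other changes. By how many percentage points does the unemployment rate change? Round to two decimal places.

Initially, labor force = 1,580.30 + 174.09 = 1,754.39 thousand, so u = 174.09/1,754.39 = 9.92%.
After the change, unemployed and labor force both rise by 45.09 → E = 1,580.30, U = 219.18, labor force = 1,799.48 thousand.
New unemployment rate = 219.18 / 1,799.48 = 12.18%.
Change = 12.18% − 9.92% = +2.26 percentage points.

The unemployment rate changes by +2.26 percentage points.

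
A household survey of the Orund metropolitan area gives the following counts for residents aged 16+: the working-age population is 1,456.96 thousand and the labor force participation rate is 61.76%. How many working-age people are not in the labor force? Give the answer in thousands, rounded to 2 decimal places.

Share not in the labor force = 1 − 0.6176 = 0.3824.
Not in labor force = 0.3824 × 1,456.96 ≈ 557.14 thousand.

About 557.14 thousand are not in the labor force.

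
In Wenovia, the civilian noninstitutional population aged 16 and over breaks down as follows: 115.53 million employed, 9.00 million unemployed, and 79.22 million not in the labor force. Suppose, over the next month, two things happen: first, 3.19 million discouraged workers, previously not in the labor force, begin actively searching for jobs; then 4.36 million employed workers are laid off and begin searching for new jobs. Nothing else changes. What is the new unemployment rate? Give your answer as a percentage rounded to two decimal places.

New unemployment rate ≈ 12.96%.

Initially, labor force = 115.53 + 9.00 = 124.53 million, so u = 9.00/124.53 = 7.23%.
After the first change, unemployed and labor force both rise by 3.19 → E = 115.53, U = 12.19, labor force = 127.72 million.
After the second change, employed falls and unemployed rises by 4.36; labor force unchanged → E = 111.17, U = 16.55, labor force = 127.72 million.
New unemployment rate = 16.55 / 127.72 = 12.96%.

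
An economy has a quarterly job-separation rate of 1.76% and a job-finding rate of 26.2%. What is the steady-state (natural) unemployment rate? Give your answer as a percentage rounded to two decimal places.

At steady state the flows balance: s·E = f·U, so U/(E+U) = s/(s+f).
u* = 1.76 / (1.76 + 26.2) = 1.76 / 27.96 = 6.29%.

Steady-state unemployment rate ≈ 6.29%.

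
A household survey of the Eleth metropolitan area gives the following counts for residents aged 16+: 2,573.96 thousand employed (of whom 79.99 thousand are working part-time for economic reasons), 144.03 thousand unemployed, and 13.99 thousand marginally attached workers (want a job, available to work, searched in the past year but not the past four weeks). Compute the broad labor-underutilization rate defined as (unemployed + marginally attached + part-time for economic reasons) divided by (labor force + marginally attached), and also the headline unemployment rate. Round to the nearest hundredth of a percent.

Labor force = 2,573.96 + 144.03 = 2,717.99 thousand.
Numerator = 144.03 + 13.99 + 79.99 = 238.01 thousand.
Denominator = 2,717.99 + 13.99 = 2,731.98 thousand.
Broad rate = 238.01 / 2,731.98 = 8.71%.
Headline unemployment rate = 144.03 / 2,717.99 = 5.30%.

Broad underutilization rate ≈ 8.71%; headline unemployment rate ≈ 5.30%.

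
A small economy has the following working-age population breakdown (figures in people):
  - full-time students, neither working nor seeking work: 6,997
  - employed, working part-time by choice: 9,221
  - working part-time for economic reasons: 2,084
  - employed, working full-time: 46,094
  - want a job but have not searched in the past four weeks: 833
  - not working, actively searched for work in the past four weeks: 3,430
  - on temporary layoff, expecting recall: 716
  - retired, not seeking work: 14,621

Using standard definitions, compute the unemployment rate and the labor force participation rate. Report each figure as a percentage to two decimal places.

Unemployment rate ≈ 6.74%; labor force participation rate ≈ 73.27%.

Employed = 9,221 + 2,084 + 46,094 = 57,399 (anyone who worked, including part-time for economic reasons, counts as employed).
Unemployed = 3,430 + 716 = 4,146 (jobless and actively searching, or on temporary layoff).
Labor force = 57,399 + 4,146 = 61,545.
Not in labor force = 6,997 + 833 + 14,621 = 22,451 (those not working and not actively searching are outside the labor force — including those who want a job but have given up searching).
Civilian working-age population = 61,545 + 22,451 = 83,996.
Unemployment rate = 4,146 / 61,545 = 6.74%.
Labor force participation rate = 61,545 / 83,996 = 73.27%.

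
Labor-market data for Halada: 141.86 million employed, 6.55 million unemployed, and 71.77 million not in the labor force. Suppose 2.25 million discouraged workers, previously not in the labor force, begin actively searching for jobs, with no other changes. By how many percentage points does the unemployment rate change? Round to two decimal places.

Initially, labor force = 141.86 + 6.55 = 148.41 million, so u = 6.55/148.41 = 4.41%.
After the change, unemployed and labor force both rise by 2.25 → E = 141.86, U = 8.80, labor force = 150.66 million.
New unemployment rate = 8.80 / 150.66 = 5.84%.
Change = 5.84% − 4.41% = +1.43 percentage points.

The unemployment rate changes by +1.43 percentage points.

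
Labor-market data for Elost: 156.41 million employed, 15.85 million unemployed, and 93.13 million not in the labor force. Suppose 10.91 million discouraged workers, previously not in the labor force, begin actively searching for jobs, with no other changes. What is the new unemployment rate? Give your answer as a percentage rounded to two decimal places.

New unemployment rate ≈ 14.61%.

Initially, labor force = 156.41 + 15.85 = 172.26 million, so u = 15.85/172.26 = 9.20%.
After the change, unemployed and labor force both rise by 10.91 → E = 156.41, U = 26.76, labor force = 183.17 million.
New unemployment rate = 26.76 / 183.17 = 14.61%.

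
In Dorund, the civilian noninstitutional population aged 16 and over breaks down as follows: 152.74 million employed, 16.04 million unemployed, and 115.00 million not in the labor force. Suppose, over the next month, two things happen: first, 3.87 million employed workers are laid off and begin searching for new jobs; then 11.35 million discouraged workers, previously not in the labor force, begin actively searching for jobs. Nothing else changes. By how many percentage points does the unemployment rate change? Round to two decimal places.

Initially, labor force = 152.74 + 16.04 = 168.78 million, so u = 16.04/168.78 = 9.50%.
After the first change, employed falls and unemployed rises by 3.87; labor force unchanged → E = 148.87, U = 19.91, labor force = 168.78 million.
After the second change, unemployed and labor force both rise by 11.35 → E = 148.87, U = 31.26, labor force = 180.13 million.
New unemployment rate = 31.26 / 180.13 = 17.35%.
Change = 17.35% − 9.50% = +7.85 percentage points.

The unemployment rate changes by +7.85 percentage points.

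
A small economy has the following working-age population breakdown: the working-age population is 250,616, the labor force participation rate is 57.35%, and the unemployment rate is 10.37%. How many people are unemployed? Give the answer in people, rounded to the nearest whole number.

Labor force = 0.5735 × 250,616 = 143,728.
Unemployed = 0.1037 × 143,728 ≈ 14,905.

About 14,905 are unemployed.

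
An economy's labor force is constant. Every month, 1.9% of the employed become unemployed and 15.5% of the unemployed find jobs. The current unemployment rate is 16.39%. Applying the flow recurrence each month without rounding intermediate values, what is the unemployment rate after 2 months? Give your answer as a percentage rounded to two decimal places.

Unemployment rate after two months ≈ 14.65%.

With a fixed labor force, u_{t+1} = u_t + s·(1−u_t) − f·u_t = u_t·(1−s−f) + s.
Here 1−s−f = 0.826 and s = 0.019.
u_1 = 0.163900 × 0.826 + 0.019 = 0.154381.
u_2 = 0.154381 × 0.826 + 0.019 = 0.146519.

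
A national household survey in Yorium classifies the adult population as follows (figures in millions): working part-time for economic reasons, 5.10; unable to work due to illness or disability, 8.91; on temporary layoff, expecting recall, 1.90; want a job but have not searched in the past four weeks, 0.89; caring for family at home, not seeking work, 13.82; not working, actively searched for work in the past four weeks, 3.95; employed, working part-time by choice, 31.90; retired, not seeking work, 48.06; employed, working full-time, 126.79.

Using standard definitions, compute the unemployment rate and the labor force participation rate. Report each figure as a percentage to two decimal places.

Unemployment rate ≈ 3.45%; labor force participation rate ≈ 70.30%.

Employed = 5.10 + 31.90 + 126.79 = 163.79 million (anyone who worked, including part-time for economic reasons, counts as employed).
Unemployed = 1.90 + 3.95 = 5.85 million (jobless and actively searching, or on temporary layoff).
Labor force = 163.79 + 5.85 = 169.64 million.
Not in labor force = 8.91 + 0.89 + 13.82 + 48.06 = 71.68 million (those not working and not actively searching are outside the labor force — including those who want a job but have given up searching).
Civilian working-age population = 169.64 + 71.68 = 241.32 million.
Unemployment rate = 5.85 / 169.64 = 3.45%.
Labor force participation rate = 169.64 / 241.32 = 70.30%.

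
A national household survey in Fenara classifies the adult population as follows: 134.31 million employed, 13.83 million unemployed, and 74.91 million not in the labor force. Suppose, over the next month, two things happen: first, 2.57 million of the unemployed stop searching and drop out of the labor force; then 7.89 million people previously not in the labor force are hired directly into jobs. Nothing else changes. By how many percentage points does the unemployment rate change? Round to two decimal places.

The unemployment rate changes by −2.00 percentage points.

Initially, labor force = 134.31 + 13.83 = 148.14 million, so u = 13.83/148.14 = 9.34%.
After the first change, unemployed and labor force both fall by 2.57 → E = 134.31, U = 11.26, labor force = 145.57 million.
After the second change, employed and labor force both rise by 7.89; unemployed unchanged → E = 142.20, U = 11.26, labor force = 153.46 million.
New unemployment rate = 11.26 / 153.46 = 7.34%.
Change = 7.34% − 9.34% = −2.00 percentage points.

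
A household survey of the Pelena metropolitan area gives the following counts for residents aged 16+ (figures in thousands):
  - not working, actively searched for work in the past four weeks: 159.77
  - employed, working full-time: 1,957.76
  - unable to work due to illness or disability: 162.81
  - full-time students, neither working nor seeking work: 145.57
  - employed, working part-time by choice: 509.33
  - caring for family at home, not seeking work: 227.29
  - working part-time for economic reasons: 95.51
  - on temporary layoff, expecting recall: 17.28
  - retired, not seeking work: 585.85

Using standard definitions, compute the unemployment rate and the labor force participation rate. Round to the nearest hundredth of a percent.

Unemployment rate ≈ 6.46%; labor force participation rate ≈ 70.95%.

Employed = 1,957.76 + 509.33 + 95.51 = 2,562.60 thousand (anyone who worked, including part-time for economic reasons, counts as employed).
Unemployed = 159.77 + 17.28 = 177.05 thousand (jobless and actively searching, or on temporary layoff).
Labor force = 2,562.60 + 177.05 = 2,739.65 thousand.
Not in labor force = 162.81 + 145.57 + 227.29 + 585.85 = 1,121.52 thousand (those not working and not actively searching are outside the labor force).
Civilian working-age population = 2,739.65 + 1,121.52 = 3,861.17 thousand.
Unemployment rate = 177.05 / 2,739.65 = 6.46%.
Labor force participation rate = 2,739.65 / 3,861.17 = 70.95%.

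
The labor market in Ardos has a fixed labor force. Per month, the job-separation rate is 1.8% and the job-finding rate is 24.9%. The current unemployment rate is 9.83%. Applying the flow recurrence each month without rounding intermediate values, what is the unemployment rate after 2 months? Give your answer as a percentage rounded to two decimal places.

With a fixed labor force, u_{t+1} = u_t + s·(1−u_t) − f·u_t = u_t·(1−s−f) + s.
Here 1−s−f = 0.733 and s = 0.018.
u_1 = 0.098300 × 0.733 + 0.018 = 0.090054.
u_2 = 0.090054 × 0.733 + 0.018 = 0.084010.

Unemployment rate after two months ≈ 8.40%.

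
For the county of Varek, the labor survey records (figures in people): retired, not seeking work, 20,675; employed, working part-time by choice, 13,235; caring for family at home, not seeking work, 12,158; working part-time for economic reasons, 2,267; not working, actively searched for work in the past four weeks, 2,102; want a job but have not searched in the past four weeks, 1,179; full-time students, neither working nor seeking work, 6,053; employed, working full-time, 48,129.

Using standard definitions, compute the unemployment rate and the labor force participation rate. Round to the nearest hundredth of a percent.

Employed = 13,235 + 2,267 + 48,129 = 63,631 (anyone who worked, including part-time for economic reasons, counts as employed).
Unemployed = 2,102.
Labor force = 63,631 + 2,102 = 65,733.
Not in labor force = 20,675 + 12,158 + 1,179 + 6,053 = 40,065 (those not working and not actively searching are outside the labor force — including those who want a job but have given up searching).
Civilian working-age population = 65,733 + 40,065 = 105,798.
Unemployment rate = 2,102 / 65,733 = 3.20%.
Labor force participation rate = 65,733 / 105,798 = 62.13%.

Unemployment rate ≈ 3.20%; labor force participation rate ≈ 62.13%.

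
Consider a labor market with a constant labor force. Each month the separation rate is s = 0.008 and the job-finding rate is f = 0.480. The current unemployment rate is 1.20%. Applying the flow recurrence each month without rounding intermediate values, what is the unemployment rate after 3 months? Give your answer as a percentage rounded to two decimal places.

With a fixed labor force, u_{t+1} = u_t + s·(1−u_t) − f·u_t = u_t·(1−s−f) + s.
Here 1−s−f = 0.512 and s = 0.008.
u_1 = 0.012000 × 0.512 + 0.008 = 0.014144.
u_2 = 0.014144 × 0.512 + 0.008 = 0.015242.
u_3 = 0.015242 × 0.512 + 0.008 = 0.015804.

Unemployment rate after three months ≈ 1.58%.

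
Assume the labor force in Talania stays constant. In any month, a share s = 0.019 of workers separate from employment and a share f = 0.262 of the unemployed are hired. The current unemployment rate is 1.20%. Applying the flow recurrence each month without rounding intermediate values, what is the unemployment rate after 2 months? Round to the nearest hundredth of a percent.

With a fixed labor force, u_{t+1} = u_t + s·(1−u_t) − f·u_t = u_t·(1−s−f) + s.
Here 1−s−f = 0.719 and s = 0.019.
u_1 = 0.012000 × 0.719 + 0.019 = 0.027628.
u_2 = 0.027628 × 0.719 + 0.019 = 0.038865.

Unemployment rate after two months ≈ 3.89%.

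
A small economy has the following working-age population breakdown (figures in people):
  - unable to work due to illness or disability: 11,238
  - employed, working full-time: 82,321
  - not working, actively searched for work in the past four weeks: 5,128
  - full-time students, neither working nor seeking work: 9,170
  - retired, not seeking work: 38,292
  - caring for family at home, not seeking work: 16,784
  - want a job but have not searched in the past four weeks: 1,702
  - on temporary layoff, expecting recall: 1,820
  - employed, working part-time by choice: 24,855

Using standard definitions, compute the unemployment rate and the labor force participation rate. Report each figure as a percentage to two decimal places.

Unemployment rate ≈ 6.09%; labor force participation rate ≈ 59.65%.

Employed = 82,321 + 24,855 = 107,176.
Unemployed = 5,128 + 1,820 = 6,948 (jobless and actively searching, or on temporary layoff).
Labor force = 107,176 + 6,948 = 114,124.
Not in labor force = 11,238 + 9,170 + 38,292 + 16,784 + 1,702 = 77,186 (those not working and not actively searching are outside the labor force — including those who want a job but have given up searching).
Civilian working-age population = 114,124 + 77,186 = 191,310.
Unemployment rate = 6,948 / 114,124 = 6.09%.
Labor force participation rate = 114,124 / 191,310 = 59.65%.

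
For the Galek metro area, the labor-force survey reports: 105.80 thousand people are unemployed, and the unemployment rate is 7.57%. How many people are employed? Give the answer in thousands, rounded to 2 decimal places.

Labor force = U / u = 105.80 / 0.0757 ≈ 1,397.62 thousand.
Employed = labor force − unemployed = 1,397.62 − 105.80 = 1,291.82 thousand.

About 1,291.82 thousand are employed.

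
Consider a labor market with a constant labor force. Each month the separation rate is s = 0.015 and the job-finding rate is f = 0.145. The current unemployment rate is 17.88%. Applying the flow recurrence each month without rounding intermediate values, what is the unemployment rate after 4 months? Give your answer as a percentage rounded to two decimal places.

With a fixed labor force, u_{t+1} = u_t + s·(1−u_t) − f·u_t = u_t·(1−s−f) + s.
Here 1−s−f = 0.840 and s = 0.015.
u_1 = 0.178800 × 0.840 + 0.015 = 0.165192.
u_2 = 0.165192 × 0.840 + 0.015 = 0.153761.
u_3 = 0.153761 × 0.840 + 0.015 = 0.144159.
u_4 = 0.144159 × 0.840 + 0.015 = 0.136094.

Unemployment rate after four months ≈ 13.61%.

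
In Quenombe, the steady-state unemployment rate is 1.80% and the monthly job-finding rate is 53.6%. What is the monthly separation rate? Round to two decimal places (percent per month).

From u* = s/(s+f): s = u·f/(1−u).
s = 0.0180 × 53.6 / (1 − 0.0180) = 0.9648 / 0.9820 ≈ 0.98% per month.

Separation rate ≈ 0.98% per month.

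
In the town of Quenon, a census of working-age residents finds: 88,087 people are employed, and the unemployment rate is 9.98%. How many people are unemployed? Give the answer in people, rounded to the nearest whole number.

About 9,766 are unemployed.

Let U be the number unemployed. The labor force is E + U, and U/(E+U) = 0.0998.
So U = 0.0998 × 88,087 / (1 − 0.0998) = 8791.08 / 0.9002 ≈ 9,766.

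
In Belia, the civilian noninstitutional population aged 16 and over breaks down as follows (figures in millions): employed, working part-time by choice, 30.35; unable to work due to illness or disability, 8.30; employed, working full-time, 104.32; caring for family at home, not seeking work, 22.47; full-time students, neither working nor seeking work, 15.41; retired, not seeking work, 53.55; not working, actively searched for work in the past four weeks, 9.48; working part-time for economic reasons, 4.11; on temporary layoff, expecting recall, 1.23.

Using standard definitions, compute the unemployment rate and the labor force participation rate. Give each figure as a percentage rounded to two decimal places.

Employed = 30.35 + 104.32 + 4.11 = 138.78 million (anyone who worked, including part-time for economic reasons, counts as employed).
Unemployed = 9.48 + 1.23 = 10.71 million (jobless and actively searching, or on temporary layoff).
Labor force = 138.78 + 10.71 = 149.49 million.
Not in labor force = 8.30 + 22.47 + 15.41 + 53.55 = 99.73 million (those not working and not actively searching are outside the labor force).
Civilian working-age population = 149.49 + 99.73 = 249.22 million.
Unemployment rate = 10.71 / 149.49 = 7.16%.
Labor force participation rate = 149.49 / 249.22 = 59.98%.

Unemployment rate ≈ 7.16%; labor force participation rate ≈ 59.98%.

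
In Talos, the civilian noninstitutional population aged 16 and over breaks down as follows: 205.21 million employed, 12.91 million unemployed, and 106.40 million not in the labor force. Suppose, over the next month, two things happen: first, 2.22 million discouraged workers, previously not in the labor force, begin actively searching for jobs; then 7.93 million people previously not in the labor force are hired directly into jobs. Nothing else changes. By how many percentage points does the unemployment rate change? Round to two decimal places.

The unemployment rate changes by +0.71 percentage points.

Initially, labor force = 205.21 + 12.91 = 218.12 million, so u = 12.91/218.12 = 5.92%.
After the first change, unemployed and labor force both rise by 2.22 → E = 205.21, U = 15.13, labor force = 220.34 million.
After the second change, employed and labor force both rise by 7.93; unemployed unchanged → E = 213.14, U = 15.13, labor force = 228.27 million.
New unemployment rate = 15.13 / 228.27 = 6.63%.
Change = 6.63% − 5.92% = +0.71 percentage points.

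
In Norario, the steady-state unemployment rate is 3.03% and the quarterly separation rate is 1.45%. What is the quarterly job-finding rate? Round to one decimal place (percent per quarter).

Job-finding rate ≈ 46.4% per quarter.

From u* = s/(s+f): f = s·(1−u)/u.
f = 1.45 × (1 − 0.0303) / 0.0303 = 1.4061 / 0.0303 ≈ 46.4% per quarter.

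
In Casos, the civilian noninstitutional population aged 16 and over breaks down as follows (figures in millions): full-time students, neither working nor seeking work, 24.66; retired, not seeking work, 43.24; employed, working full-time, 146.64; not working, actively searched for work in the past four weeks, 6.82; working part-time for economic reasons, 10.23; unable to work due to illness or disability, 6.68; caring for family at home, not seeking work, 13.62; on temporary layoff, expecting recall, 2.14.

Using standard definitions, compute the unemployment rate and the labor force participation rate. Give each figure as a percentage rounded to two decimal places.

Unemployment rate ≈ 5.40%; labor force participation rate ≈ 65.28%.

Employed = 146.64 + 10.23 = 156.87 million (anyone who worked, including part-time for economic reasons, counts as employed).
Unemployed = 6.82 + 2.14 = 8.96 million (jobless and actively searching, or on temporary layoff).
Labor force = 156.87 + 8.96 = 165.83 million.
Not in labor force = 24.66 + 43.24 + 6.68 + 13.62 = 88.20 million (those not working and not actively searching are outside the labor force).
Civilian working-age population = 165.83 + 88.20 = 254.03 million.
Unemployment rate = 8.96 / 165.83 = 5.40%.
Labor force participation rate = 165.83 / 254.03 = 65.28%.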